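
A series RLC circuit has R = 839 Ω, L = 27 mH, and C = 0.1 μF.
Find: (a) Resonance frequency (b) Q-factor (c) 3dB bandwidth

Step 1 — Resonance: ω₀ = 1/√(LC) = 1/√(0.027·1e-07) = 1.925e+04 rad/s.
Step 2 — f₀ = ω₀/(2π) = 3063 Hz.
Step 3 — Series Q: Q = ω₀L/R = 1.925e+04·0.027/839 = 0.6193.
Step 4 — Bandwidth: Δω = ω₀/Q = 3.107e+04 rad/s; BW = Δω/(2π) = 4946 Hz.

(a) f₀ = 3063 Hz  (b) Q = 0.6193  (c) BW = 4946 Hz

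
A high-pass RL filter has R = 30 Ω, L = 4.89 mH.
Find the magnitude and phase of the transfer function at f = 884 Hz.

Step 1 — Angular frequency: ω = 2π·884 = 5554 rad/s.
Step 2 — Transfer function: H(jω) = jωL/(R + jωL).
Step 3 — Numerator jωL = j·27.16; denominator R + jωL = 30 + j27.16.
Step 4 — H = 0.4505 + j0.4975.
Step 5 — Magnitude: |H| = 0.6712 (-3.5 dB); phase: φ = 47.8°.

|H| = 0.6712 (-3.5 dB), φ = 47.8°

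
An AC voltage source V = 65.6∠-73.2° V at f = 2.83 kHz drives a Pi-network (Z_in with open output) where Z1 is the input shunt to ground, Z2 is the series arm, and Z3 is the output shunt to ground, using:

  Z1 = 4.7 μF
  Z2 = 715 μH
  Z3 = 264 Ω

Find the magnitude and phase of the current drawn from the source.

Step 1 — Angular frequency: ω = 2π·f = 2π·2830 = 1.778e+04 rad/s.
Step 2 — Component impedances:
  Z1: Z = 1/(jωC) = -j/(ω·C) = 0 - j11.97 Ω
  Z2: Z = jωL = j·1.778e+04·0.000715 = 0 + j12.71 Ω
  Z3: Z = R = 264 Ω
Step 3 — With open output, the series arm Z2 and the output shunt Z3 appear in series to ground: Z2 + Z3 = 264 + j12.71 Ω.
Step 4 — Parallel with input shunt Z1: Z_in = Z1 || (Z2 + Z3) = 0.5423 - j11.97 Ω = 11.98∠-87.4° Ω.
Step 5 — Source phasor: V = 65.6∠-73.2° V = 18.96 - j62.8 V.
Step 6 — Ohm's law: I = V / Z_total = (18.96 - j62.8) / (0.5423 - j11.97) = 5.309 + j1.344 A.
Step 7 — Convert to polar: |I| = 5.476 A, ∠I = 14.2°.

I = 5.476∠14.2° A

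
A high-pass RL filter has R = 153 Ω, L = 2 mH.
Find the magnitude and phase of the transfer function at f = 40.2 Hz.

Step 1 — Angular frequency: ω = 2π·40.2 = 252.6 rad/s.
Step 2 — Transfer function: H(jω) = jωL/(R + jωL).
Step 3 — Numerator jωL = j·0.5052; denominator R + jωL = 153 + j0.5052.
Step 4 — H = 1.09e-05 + j0.003302.
Step 5 — Magnitude: |H| = 0.003302 (-49.6 dB); phase: φ = 89.8°.

|H| = 0.003302 (-49.6 dB), φ = 89.8°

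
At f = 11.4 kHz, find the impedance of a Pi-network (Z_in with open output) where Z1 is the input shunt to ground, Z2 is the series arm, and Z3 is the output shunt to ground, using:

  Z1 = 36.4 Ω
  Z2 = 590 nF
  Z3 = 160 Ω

Step 1 — Angular frequency: ω = 2π·f = 2π·1.14e+04 = 7.163e+04 rad/s.
Step 2 — Component impedances:
  Z1: Z = R = 36.4 Ω
  Z2: Z = 1/(jωC) = -j/(ω·C) = 0 - j23.66 Ω
  Z3: Z = R = 160 Ω
Step 3 — With open output, the series arm Z2 and the output shunt Z3 appear in series to ground: Z2 + Z3 = 160 - j23.66 Ω.
Step 4 — Parallel with input shunt Z1: Z_in = Z1 || (Z2 + Z3) = 29.75 - j0.8012 Ω = 29.76∠-1.5° Ω.

Z = 29.75 - j0.8012 Ω = 29.76∠-1.5° Ω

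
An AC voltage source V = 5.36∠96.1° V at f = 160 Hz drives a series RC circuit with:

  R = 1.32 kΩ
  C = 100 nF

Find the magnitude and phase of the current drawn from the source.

Step 1 — Angular frequency: ω = 2π·f = 2π·160 = 1005 rad/s.
Step 2 — Component impedances:
  R: Z = R = 1320 Ω
  C: Z = 1/(jωC) = -j/(ω·C) = 0 - j9947 Ω
Step 3 — Series combination: Z_total = R + C = 1320 - j9947 Ω = 1.003e+04∠-82.4° Ω.
Step 4 — Source phasor: V = 5.36∠96.1° V = -0.5696 + j5.33 V.
Step 5 — Ohm's law: I = V / Z_total = (-0.5696 + j5.33) / (1320 - j9947) = -0.000534 + j1.36e-05 A.
Step 6 — Convert to polar: |I| = 0.0005342 A, ∠I = 178.5°.

I = 0.0005342∠178.5° A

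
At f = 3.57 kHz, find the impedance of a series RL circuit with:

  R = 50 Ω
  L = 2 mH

Step 1 — Angular frequency: ω = 2π·f = 2π·3570 = 2.243e+04 rad/s.
Step 2 — Component impedances:
  R: Z = R = 50 Ω
  L: Z = jωL = j·2.243e+04·0.002 = 0 + j44.86 Ω
Step 3 — Series combination: Z_total = R + L = 50 + j44.86 Ω = 67.18∠41.9° Ω.

Z = 50 + j44.86 Ω = 67.18∠41.9° Ω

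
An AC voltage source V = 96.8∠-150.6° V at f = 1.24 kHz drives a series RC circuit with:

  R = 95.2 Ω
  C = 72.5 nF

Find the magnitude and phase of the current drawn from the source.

Step 1 — Angular frequency: ω = 2π·f = 2π·1240 = 7791 rad/s.
Step 2 — Component impedances:
  R: Z = R = 95.2 Ω
  C: Z = 1/(jωC) = -j/(ω·C) = 0 - j1770 Ω
Step 3 — Series combination: Z_total = R + C = 95.2 - j1770 Ω = 1773∠-86.9° Ω.
Step 4 — Source phasor: V = 96.8∠-150.6° V = -84.33 - j47.52 V.
Step 5 — Ohm's law: I = V / Z_total = (-84.33 - j47.52) / (95.2 - j1770) = 0.02421 - j0.04894 A.
Step 6 — Convert to polar: |I| = 0.0546 A, ∠I = -63.7°.

I = 0.0546∠-63.7° A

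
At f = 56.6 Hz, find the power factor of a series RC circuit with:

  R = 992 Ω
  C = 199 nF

Step 1 — Angular frequency: ω = 2π·f = 2π·56.6 = 355.6 rad/s.
Step 2 — Component impedances:
  R: Z = R = 992 Ω
  C: Z = 1/(jωC) = -j/(ω·C) = 0 - j1.413e+04 Ω
Step 3 — Series combination: Z_total = R + C = 992 - j1.413e+04 Ω = 1.417e+04∠-86.0° Ω.
Step 4 — Power factor: PF = cos(φ) = Re(Z)/|Z| = 992/14165 = 0.07003.
Step 5 — Type: Im(Z) = -1.413e+04 ⇒ leading (phase φ = -86.0°).

PF = 0.07003 (leading, φ = -86.0°)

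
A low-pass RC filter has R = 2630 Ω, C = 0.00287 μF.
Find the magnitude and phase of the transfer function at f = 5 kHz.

Step 1 — Angular frequency: ω = 2π·5000 = 3.142e+04 rad/s.
Step 2 — Transfer function: H(jω) = 1/(1 + jωRC).
Step 3 — Denominator: 1 + jωRC = 1 + j·3.142e+04·2630·2.87e-09 = 1 + j0.2371.
Step 4 — H = 0.9468 - j0.2245.
Step 5 — Magnitude: |H| = 0.973 (-0.2 dB); phase: φ = -13.3°.

|H| = 0.973 (-0.2 dB), φ = -13.3°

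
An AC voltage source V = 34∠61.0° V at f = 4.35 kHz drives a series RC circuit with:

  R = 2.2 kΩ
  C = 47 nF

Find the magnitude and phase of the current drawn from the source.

Step 1 — Angular frequency: ω = 2π·f = 2π·4350 = 2.733e+04 rad/s.
Step 2 — Component impedances:
  R: Z = R = 2200 Ω
  C: Z = 1/(jωC) = -j/(ω·C) = 0 - j778.5 Ω
Step 3 — Series combination: Z_total = R + C = 2200 - j778.5 Ω = 2334∠-19.5° Ω.
Step 4 — Source phasor: V = 34∠61.0° V = 16.48 + j29.74 V.
Step 5 — Ohm's law: I = V / Z_total = (16.48 + j29.74) / (2200 - j778.5) = 0.002408 + j0.01437 A.
Step 6 — Convert to polar: |I| = 0.01457 A, ∠I = 80.5°.

I = 0.01457∠80.5° A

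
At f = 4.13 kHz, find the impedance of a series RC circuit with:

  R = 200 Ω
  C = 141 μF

Step 1 — Angular frequency: ω = 2π·f = 2π·4130 = 2.595e+04 rad/s.
Step 2 — Component impedances:
  R: Z = R = 200 Ω
  C: Z = 1/(jωC) = -j/(ω·C) = 0 - j0.2733 Ω
Step 3 — Series combination: Z_total = R + C = 200 - j0.2733 Ω = 200∠-0.1° Ω.

Z = 200 - j0.2733 Ω = 200∠-0.1° Ω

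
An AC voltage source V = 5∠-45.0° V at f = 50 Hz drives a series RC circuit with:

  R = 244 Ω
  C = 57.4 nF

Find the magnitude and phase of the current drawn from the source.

Step 1 — Angular frequency: ω = 2π·f = 2π·50 = 314.2 rad/s.
Step 2 — Component impedances:
  R: Z = R = 244 Ω
  C: Z = 1/(jωC) = -j/(ω·C) = 0 - j5.545e+04 Ω
Step 3 — Series combination: Z_total = R + C = 244 - j5.545e+04 Ω = 5.546e+04∠-89.7° Ω.
Step 4 — Source phasor: V = 5∠-45.0° V = 3.536 - j3.536 V.
Step 5 — Ohm's law: I = V / Z_total = (3.536 - j3.536) / (244 - j5.545e+04) = 6.403e-05 + j6.347e-05 A.
Step 6 — Convert to polar: |I| = 9.016e-05 A, ∠I = 44.7°.

I = 9.016e-05∠44.7° A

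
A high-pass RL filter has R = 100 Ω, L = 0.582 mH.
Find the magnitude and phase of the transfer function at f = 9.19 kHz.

Step 1 — Angular frequency: ω = 2π·9190 = 5.774e+04 rad/s.
Step 2 — Transfer function: H(jω) = jωL/(R + jωL).
Step 3 — Numerator jωL = j·33.61; denominator R + jωL = 100 + j33.61.
Step 4 — H = 0.1015 + j0.302.
Step 5 — Magnitude: |H| = 0.3186 (-9.9 dB); phase: φ = 71.4°.

|H| = 0.3186 (-9.9 dB), φ = 71.4°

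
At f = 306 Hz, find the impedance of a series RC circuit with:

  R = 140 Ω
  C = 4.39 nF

Step 1 — Angular frequency: ω = 2π·f = 2π·306 = 1923 rad/s.
Step 2 — Component impedances:
  R: Z = R = 140 Ω
  C: Z = 1/(jωC) = -j/(ω·C) = 0 - j1.185e+05 Ω
Step 3 — Series combination: Z_total = R + C = 140 - j1.185e+05 Ω = 1.185e+05∠-89.9° Ω.

Z = 140 - j1.185e+05 Ω = 1.185e+05∠-89.9° Ω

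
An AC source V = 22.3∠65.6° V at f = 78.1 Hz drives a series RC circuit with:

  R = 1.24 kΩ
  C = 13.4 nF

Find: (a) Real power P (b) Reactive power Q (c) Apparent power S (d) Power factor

Step 1 — Angular frequency: ω = 2π·f = 2π·78.1 = 490.7 rad/s.
Step 2 — Component impedances:
  R: Z = R = 1240 Ω
  C: Z = 1/(jωC) = -j/(ω·C) = 0 - j1.521e+05 Ω
Step 3 — Series combination: Z_total = R + C = 1240 - j1.521e+05 Ω = 1.521e+05∠-89.5° Ω.
Step 4 — Source phasor: V = 22.3∠65.6° V = 9.212 + j20.31 V.
Step 5 — Current: I = V / Z = -0.000133 + j6.166e-05 A = 0.0001466∠155.1° A.
Step 6 — Complex power: S = V·I* = 2.666e-05 - j0.00327 VA.
Step 7 — Real power: P = Re(S) = 2.666e-05 W.
Step 8 — Reactive power: Q = Im(S) = -0.00327 VAR.
Step 9 — Apparent power: |S| = 0.00327 VA.
Step 10 — Power factor: PF = P/|S| = 0.008153 (leading).

(a) P = 2.666e-05 W  (b) Q = -0.00327 VAR  (c) S = 0.00327 VA  (d) PF = 0.008153 (leading)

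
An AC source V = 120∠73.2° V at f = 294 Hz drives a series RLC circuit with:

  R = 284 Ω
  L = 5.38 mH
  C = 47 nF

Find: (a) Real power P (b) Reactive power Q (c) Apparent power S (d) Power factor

Step 1 — Angular frequency: ω = 2π·f = 2π·294 = 1847 rad/s.
Step 2 — Component impedances:
  R: Z = R = 284 Ω
  L: Z = jωL = j·1847·0.00538 = 0 + j9.938 Ω
  C: Z = 1/(jωC) = -j/(ω·C) = 0 - j1.152e+04 Ω
Step 3 — Series combination: Z_total = R + L + C = 284 - j1.151e+04 Ω = 1.151e+04∠-88.6° Ω.
Step 4 — Source phasor: V = 120∠73.2° V = 34.68 + j114.9 V.
Step 5 — Current: I = V / Z = -0.009902 + j0.003258 A = 0.01042∠161.8° A.
Step 6 — Complex power: S = V·I* = 0.03086 - j1.251 VA.
Step 7 — Real power: P = Re(S) = 0.03086 W.
Step 8 — Reactive power: Q = Im(S) = -1.251 VAR.
Step 9 — Apparent power: |S| = 1.251 VA.
Step 10 — Power factor: PF = P/|S| = 0.02467 (leading).

(a) P = 0.03086 W  (b) Q = -1.251 VAR  (c) S = 1.251 VA  (d) PF = 0.02467 (leading)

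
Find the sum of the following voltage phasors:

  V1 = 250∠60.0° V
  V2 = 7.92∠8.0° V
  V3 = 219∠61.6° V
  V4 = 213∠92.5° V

Step 1 — Convert each phasor to rectangular form:
  V1 = 250·(cos(60.0°) + j·sin(60.0°)) = 125 + j216.5 V
  V2 = 7.92·(cos(8.0°) + j·sin(8.0°)) = 7.843 + j1.102 V
  V3 = 219·(cos(61.6°) + j·sin(61.6°)) = 104.2 + j192.6 V
  V4 = 213·(cos(92.5°) + j·sin(92.5°)) = -9.291 + j212.8 V
Step 2 — Sum components: V_total = 227.7 + j623 V.
Step 3 — Convert to polar: |V_total| = 663.4 V, ∠V_total = 69.9°.

V_total = 663.4∠69.9° V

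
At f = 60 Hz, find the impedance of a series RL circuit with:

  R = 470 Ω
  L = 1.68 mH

Step 1 — Angular frequency: ω = 2π·f = 2π·60 = 377 rad/s.
Step 2 — Component impedances:
  R: Z = R = 470 Ω
  L: Z = jωL = j·377·0.00168 = 0 + j0.6333 Ω
Step 3 — Series combination: Z_total = R + L = 470 + j0.6333 Ω = 470∠0.1° Ω.

Z = 470 + j0.6333 Ω = 470∠0.1° Ω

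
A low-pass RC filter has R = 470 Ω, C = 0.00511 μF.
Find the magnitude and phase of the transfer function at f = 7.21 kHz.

Step 1 — Angular frequency: ω = 2π·7210 = 4.53e+04 rad/s.
Step 2 — Transfer function: H(jω) = 1/(1 + jωRC).
Step 3 — Denominator: 1 + jωRC = 1 + j·4.53e+04·470·5.11e-09 = 1 + j0.1088.
Step 4 — H = 0.9883 - j0.1075.
Step 5 — Magnitude: |H| = 0.9941 (-0.1 dB); phase: φ = -6.2°.

|H| = 0.9941 (-0.1 dB), φ = -6.2°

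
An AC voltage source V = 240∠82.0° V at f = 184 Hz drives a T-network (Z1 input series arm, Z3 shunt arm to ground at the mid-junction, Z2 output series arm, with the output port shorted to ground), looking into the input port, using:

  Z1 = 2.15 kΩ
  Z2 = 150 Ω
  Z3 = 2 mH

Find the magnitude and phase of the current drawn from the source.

Step 1 — Angular frequency: ω = 2π·f = 2π·184 = 1156 rad/s.
Step 2 — Component impedances:
  Z1: Z = R = 2150 Ω
  Z2: Z = R = 150 Ω
  Z3: Z = jωL = j·1156·0.002 = 0 + j2.312 Ω
Step 3 — With the output port shorted to ground, the output series arm Z2 runs from the junction to ground; the shunt arm Z3 also runs from the junction to ground. They appear in parallel: Z3 || Z2 = 0.03563 + j2.312 Ω.
Step 4 — Series with input arm Z1: Z_in = Z1 + (Z3 || Z2) = 2150 + j2.312 Ω = 2150∠0.1° Ω.
Step 5 — Source phasor: V = 240∠82.0° V = 33.4 + j237.7 V.
Step 6 — Ohm's law: I = V / Z_total = (33.4 + j237.7) / (2150 + j2.312) = 0.01565 + j0.1105 A.
Step 7 — Convert to polar: |I| = 0.1116 A, ∠I = 81.9°.

I = 0.1116∠81.9° A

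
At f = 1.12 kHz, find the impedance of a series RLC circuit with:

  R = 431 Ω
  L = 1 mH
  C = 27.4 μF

Step 1 — Angular frequency: ω = 2π·f = 2π·1120 = 7037 rad/s.
Step 2 — Component impedances:
  R: Z = R = 431 Ω
  L: Z = jωL = j·7037·0.001 = 0 + j7.037 Ω
  C: Z = 1/(jωC) = -j/(ω·C) = 0 - j5.186 Ω
Step 3 — Series combination: Z_total = R + L + C = 431 + j1.851 Ω = 431∠0.2° Ω.

Z = 431 + j1.851 Ω = 431∠0.2° Ω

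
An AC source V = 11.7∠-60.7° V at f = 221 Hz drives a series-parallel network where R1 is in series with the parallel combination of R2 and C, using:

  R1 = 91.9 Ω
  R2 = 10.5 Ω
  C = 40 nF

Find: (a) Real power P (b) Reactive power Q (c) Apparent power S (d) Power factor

Step 1 — Angular frequency: ω = 2π·f = 2π·221 = 1389 rad/s.
Step 2 — Component impedances:
  R1: Z = R = 91.9 Ω
  R2: Z = R = 10.5 Ω
  C: Z = 1/(jωC) = -j/(ω·C) = 0 - j1.8e+04 Ω
Step 3 — Parallel branch: R2 || C = 1/(1/R2 + 1/C) = 10.5 - j0.006124 Ω.
Step 4 — Series with R1: Z_total = R1 + (R2 || C) = 102.4 - j0.006124 Ω = 102.4∠-0.0° Ω.
Step 5 — Source phasor: V = 11.7∠-60.7° V = 5.726 - j10.2 V.
Step 6 — Current: I = V / Z = 0.05592 - j0.09964 A = 0.1143∠-60.7° A.
Step 7 — Complex power: S = V·I* = 1.337 - j7.994e-05 VA.
Step 8 — Real power: P = Re(S) = 1.337 W.
Step 9 — Reactive power: Q = Im(S) = -7.994e-05 VAR.
Step 10 — Apparent power: |S| = 1.337 VA.
Step 11 — Power factor: PF = P/|S| = 1 (leading).

(a) P = 1.337 W  (b) Q = -7.994e-05 VAR  (c) S = 1.337 VA  (d) PF = 1 (leading)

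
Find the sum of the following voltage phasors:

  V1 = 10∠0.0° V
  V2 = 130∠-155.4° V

Step 1 — Convert each phasor to rectangular form:
  V1 = 10·(cos(0.0°) + j·sin(0.0°)) = 10 V
  V2 = 130·(cos(-155.4°) + j·sin(-155.4°)) = -118.2 - j54.12 V
Step 2 — Sum components: V_total = -108.2 - j54.12 V.
Step 3 — Convert to polar: |V_total| = 121 V, ∠V_total = -153.4°.

V_total = 121∠-153.4° V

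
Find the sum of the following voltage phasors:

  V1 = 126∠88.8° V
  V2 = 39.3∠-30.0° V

Step 1 — Convert each phasor to rectangular form:
  V1 = 126·(cos(88.8°) + j·sin(88.8°)) = 2.639 + j126 V
  V2 = 39.3·(cos(-30.0°) + j·sin(-30.0°)) = 34.03 - j19.65 V
Step 2 — Sum components: V_total = 36.67 + j106.3 V.
Step 3 — Convert to polar: |V_total| = 112.5 V, ∠V_total = 71.0°.

V_total = 112.5∠71.0° V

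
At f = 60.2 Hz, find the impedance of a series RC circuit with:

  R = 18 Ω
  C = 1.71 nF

Step 1 — Angular frequency: ω = 2π·f = 2π·60.2 = 378.2 rad/s.
Step 2 — Component impedances:
  R: Z = R = 18 Ω
  C: Z = 1/(jωC) = -j/(ω·C) = 0 - j1.546e+06 Ω
Step 3 — Series combination: Z_total = R + C = 18 - j1.546e+06 Ω = 1.546e+06∠-90.0° Ω.

Z = 18 - j1.546e+06 Ω = 1.546e+06∠-90.0° Ω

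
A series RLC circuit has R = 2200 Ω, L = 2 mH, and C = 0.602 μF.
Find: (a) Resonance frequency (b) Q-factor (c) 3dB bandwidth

Step 1 — Resonance condition Im(Z)=0 gives ω₀ = 1/√(LC).
Step 2 — ω₀ = 1/√(0.002·6.02e-07) = 2.882e+04 rad/s.
Step 3 — f₀ = ω₀/(2π) = 4587 Hz.
Step 4 — Series Q: Q = ω₀L/R = 2.882e+04·0.002/2200 = 0.0262.
Step 5 — 3dB bandwidth: Δω = ω₀/Q = 1.1e+06 rad/s; BW = Δω/(2π) = 1.751e+05 Hz.

(a) f₀ = 4587 Hz  (b) Q = 0.0262  (c) BW = 1.751e+05 Hz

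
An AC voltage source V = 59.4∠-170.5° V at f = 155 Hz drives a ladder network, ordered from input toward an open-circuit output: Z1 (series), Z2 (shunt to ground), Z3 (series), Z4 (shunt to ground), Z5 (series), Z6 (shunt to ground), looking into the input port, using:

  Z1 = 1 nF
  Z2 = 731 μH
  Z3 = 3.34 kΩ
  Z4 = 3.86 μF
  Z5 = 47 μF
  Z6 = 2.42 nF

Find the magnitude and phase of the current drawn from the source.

Step 1 — Angular frequency: ω = 2π·f = 2π·155 = 973.9 rad/s.
Step 2 — Component impedances:
  Z1: Z = 1/(jωC) = -j/(ω·C) = 0 - j1.027e+06 Ω
  Z2: Z = jωL = j·973.9·0.000731 = 0 + j0.7119 Ω
  Z3: Z = R = 3340 Ω
  Z4: Z = 1/(jωC) = -j/(ω·C) = 0 - j266 Ω
  Z5: Z = 1/(jωC) = -j/(ω·C) = 0 - j21.85 Ω
  Z6: Z = 1/(jωC) = -j/(ω·C) = 0 - j4.243e+05 Ω
Step 3 — Ladder network (open output): work backward from the far end, alternating series and parallel combinations. Z_in = 0 - j1.027e+06 Ω = 1.027e+06∠-90.0° Ω.
Step 4 — Source phasor: V = 59.4∠-170.5° V = -58.59 - j9.804 V.
Step 5 — Ohm's law: I = V / Z_total = (-58.59 - j9.804) / (0 - j1.027e+06) = 9.548e-06 - j5.706e-05 A.
Step 6 — Convert to polar: |I| = 5.785e-05 A, ∠I = -80.5°.

I = 5.785e-05∠-80.5° A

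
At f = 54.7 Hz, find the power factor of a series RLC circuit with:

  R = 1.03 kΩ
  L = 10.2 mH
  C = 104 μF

Step 1 — Angular frequency: ω = 2π·f = 2π·54.7 = 343.7 rad/s.
Step 2 — Component impedances:
  R: Z = R = 1030 Ω
  L: Z = jωL = j·343.7·0.0102 = 0 + j3.506 Ω
  C: Z = 1/(jωC) = -j/(ω·C) = 0 - j27.98 Ω
Step 3 — Series combination: Z_total = R + L + C = 1030 - j24.47 Ω = 1030∠-1.4° Ω.
Step 4 — Power factor: PF = cos(φ) = Re(Z)/|Z| = 1030/1030.3 = 0.9997.
Step 5 — Type: Im(Z) = -24.47 ⇒ leading (phase φ = -1.4°).

PF = 0.9997 (leading, φ = -1.4°)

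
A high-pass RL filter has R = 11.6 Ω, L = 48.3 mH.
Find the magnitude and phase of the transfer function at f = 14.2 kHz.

Step 1 — Angular frequency: ω = 2π·1.42e+04 = 8.922e+04 rad/s.
Step 2 — Transfer function: H(jω) = jωL/(R + jωL).
Step 3 — Numerator jωL = j·4309; denominator R + jωL = 11.6 + j4309.
Step 4 — H = 1 + j0.002692.
Step 5 — Magnitude: |H| = 1 (-0.0 dB); phase: φ = 0.2°.

|H| = 1 (-0.0 dB), φ = 0.2°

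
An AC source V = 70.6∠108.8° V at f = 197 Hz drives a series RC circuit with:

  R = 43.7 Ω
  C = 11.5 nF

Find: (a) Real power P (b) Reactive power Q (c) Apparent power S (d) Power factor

Step 1 — Angular frequency: ω = 2π·f = 2π·197 = 1238 rad/s.
Step 2 — Component impedances:
  R: Z = R = 43.7 Ω
  C: Z = 1/(jωC) = -j/(ω·C) = 0 - j7.025e+04 Ω
Step 3 — Series combination: Z_total = R + C = 43.7 - j7.025e+04 Ω = 7.025e+04∠-90.0° Ω.
Step 4 — Source phasor: V = 70.6∠108.8° V = -22.75 + j66.83 V.
Step 5 — Current: I = V / Z = -0.0009515 - j0.0003233 A = 0.001005∠-161.2° A.
Step 6 — Complex power: S = V·I* = 4.413e-05 - j0.07095 VA.
Step 7 — Real power: P = Re(S) = 4.413e-05 W.
Step 8 — Reactive power: Q = Im(S) = -0.07095 VAR.
Step 9 — Apparent power: |S| = 0.07095 VA.
Step 10 — Power factor: PF = P/|S| = 0.000622 (leading).

(a) P = 4.413e-05 W  (b) Q = -0.07095 VAR  (c) S = 0.07095 VA  (d) PF = 0.000622 (leading)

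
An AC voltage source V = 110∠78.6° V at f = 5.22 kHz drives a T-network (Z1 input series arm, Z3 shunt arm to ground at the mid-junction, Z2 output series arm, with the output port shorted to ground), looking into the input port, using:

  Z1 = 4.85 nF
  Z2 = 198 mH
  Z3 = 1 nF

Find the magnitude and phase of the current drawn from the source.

Step 1 — Angular frequency: ω = 2π·f = 2π·5220 = 3.28e+04 rad/s.
Step 2 — Component impedances:
  Z1: Z = 1/(jωC) = -j/(ω·C) = 0 - j6286 Ω
  Z2: Z = jωL = j·3.28e+04·0.198 = 0 + j6494 Ω
  Z3: Z = 1/(jωC) = -j/(ω·C) = 0 - j3.049e+04 Ω
Step 3 — With the output port shorted to ground, the output series arm Z2 runs from the junction to ground; the shunt arm Z3 also runs from the junction to ground. They appear in parallel: Z3 || Z2 = 0 + j8252 Ω.
Step 4 — Series with input arm Z1: Z_in = Z1 + (Z3 || Z2) = 0 + j1965 Ω = 1965∠90.0° Ω.
Step 5 — Source phasor: V = 110∠78.6° V = 21.74 + j107.8 V.
Step 6 — Ohm's law: I = V / Z_total = (21.74 + j107.8) / (0 + j1965) = 0.05487 - j0.01106 A.
Step 7 — Convert to polar: |I| = 0.05598 A, ∠I = -11.4°.

I = 0.05598∠-11.4° A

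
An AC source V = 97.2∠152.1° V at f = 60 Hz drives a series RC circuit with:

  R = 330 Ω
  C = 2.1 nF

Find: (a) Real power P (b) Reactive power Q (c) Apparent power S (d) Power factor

Step 1 — Angular frequency: ω = 2π·f = 2π·60 = 377 rad/s.
Step 2 — Component impedances:
  R: Z = R = 330 Ω
  C: Z = 1/(jωC) = -j/(ω·C) = 0 - j1.263e+06 Ω
Step 3 — Series combination: Z_total = R + C = 330 - j1.263e+06 Ω = 1.263e+06∠-90.0° Ω.
Step 4 — Source phasor: V = 97.2∠152.1° V = -85.9 + j45.48 V.
Step 5 — Current: I = V / Z = -3.603e-05 - j6.8e-05 A = 7.695e-05∠-117.9° A.
Step 6 — Complex power: S = V·I* = 1.954e-06 - j0.00748 VA.
Step 7 — Real power: P = Re(S) = 1.954e-06 W.
Step 8 — Reactive power: Q = Im(S) = -0.00748 VAR.
Step 9 — Apparent power: |S| = 0.00748 VA.
Step 10 — Power factor: PF = P/|S| = 0.0002613 (leading).

(a) P = 1.954e-06 W  (b) Q = -0.00748 VAR  (c) S = 0.00748 VA  (d) PF = 0.0002613 (leading)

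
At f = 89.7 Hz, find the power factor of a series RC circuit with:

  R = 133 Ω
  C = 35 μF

Step 1 — Angular frequency: ω = 2π·f = 2π·89.7 = 563.6 rad/s.
Step 2 — Component impedances:
  R: Z = R = 133 Ω
  C: Z = 1/(jωC) = -j/(ω·C) = 0 - j50.69 Ω
Step 3 — Series combination: Z_total = R + C = 133 - j50.69 Ω = 142.3∠-20.9° Ω.
Step 4 — Power factor: PF = cos(φ) = Re(Z)/|Z| = 133/142.33 = 0.9344.
Step 5 — Type: Im(Z) = -50.69 ⇒ leading (phase φ = -20.9°).

PF = 0.9344 (leading, φ = -20.9°)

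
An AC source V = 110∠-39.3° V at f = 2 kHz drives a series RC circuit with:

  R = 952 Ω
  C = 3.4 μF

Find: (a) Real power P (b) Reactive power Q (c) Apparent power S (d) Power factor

Step 1 — Angular frequency: ω = 2π·f = 2π·2000 = 1.257e+04 rad/s.
Step 2 — Component impedances:
  R: Z = R = 952 Ω
  C: Z = 1/(jωC) = -j/(ω·C) = 0 - j23.41 Ω
Step 3 — Series combination: Z_total = R + C = 952 - j23.41 Ω = 952.3∠-1.4° Ω.
Step 4 — Source phasor: V = 110∠-39.3° V = 85.12 - j69.67 V.
Step 5 — Current: I = V / Z = 0.09116 - j0.07094 A = 0.1155∠-37.9° A.
Step 6 — Complex power: S = V·I* = 12.7 - j0.3123 VA.
Step 7 — Real power: P = Re(S) = 12.7 W.
Step 8 — Reactive power: Q = Im(S) = -0.3123 VAR.
Step 9 — Apparent power: |S| = 12.71 VA.
Step 10 — Power factor: PF = P/|S| = 0.9997 (leading).

(a) P = 12.7 W  (b) Q = -0.3123 VAR  (c) S = 12.71 VA  (d) PF = 0.9997 (leading)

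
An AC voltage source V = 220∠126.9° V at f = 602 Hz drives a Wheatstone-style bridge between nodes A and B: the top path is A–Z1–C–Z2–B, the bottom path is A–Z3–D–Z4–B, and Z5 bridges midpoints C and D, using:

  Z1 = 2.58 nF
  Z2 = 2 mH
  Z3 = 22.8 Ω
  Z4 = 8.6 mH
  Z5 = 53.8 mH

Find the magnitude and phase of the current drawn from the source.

Step 1 — Angular frequency: ω = 2π·f = 2π·602 = 3782 rad/s.
Step 2 — Component impedances:
  Z1: Z = 1/(jωC) = -j/(ω·C) = 0 - j1.025e+05 Ω
  Z2: Z = jωL = j·3782·0.002 = 0 + j7.565 Ω
  Z3: Z = R = 22.8 Ω
  Z4: Z = jωL = j·3782·0.0086 = 0 + j32.53 Ω
  Z5: Z = jωL = j·3782·0.0538 = 0 + j203.5 Ω
Step 3 — Bridge requires nodal analysis (the Z5 bridge couples midpoints C and D, so the two paths cannot be reduced to a simple series/parallel combination). Setting node B to ground and injecting 1 A at node A, the 3-node admittance system at A, C, D solves to V_A = Z_AB = 22.81 + j28.19 Ω = 36.26∠51.0° Ω.
Step 4 — Source phasor: V = 220∠126.9° V = -132.1 + j175.9 V.
Step 5 — Ohm's law: I = V / Z_total = (-132.1 + j175.9) / (22.81 + j28.19) = 1.48 + j5.884 A.
Step 6 — Convert to polar: |I| = 6.067 A, ∠I = 75.9°.

I = 6.067∠75.9° A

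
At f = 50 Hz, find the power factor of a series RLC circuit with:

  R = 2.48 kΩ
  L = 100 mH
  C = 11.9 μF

Step 1 — Angular frequency: ω = 2π·f = 2π·50 = 314.2 rad/s.
Step 2 — Component impedances:
  R: Z = R = 2480 Ω
  L: Z = jωL = j·314.2·0.1 = 0 + j31.42 Ω
  C: Z = 1/(jωC) = -j/(ω·C) = 0 - j267.5 Ω
Step 3 — Series combination: Z_total = R + L + C = 2480 - j236.1 Ω = 2491∠-5.4° Ω.
Step 4 — Power factor: PF = cos(φ) = Re(Z)/|Z| = 2480/2491.2 = 0.9955.
Step 5 — Type: Im(Z) = -236.1 ⇒ leading (phase φ = -5.4°).

PF = 0.9955 (leading, φ = -5.4°)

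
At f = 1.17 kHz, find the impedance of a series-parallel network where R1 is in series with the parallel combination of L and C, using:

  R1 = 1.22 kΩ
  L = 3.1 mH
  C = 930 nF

Step 1 — Angular frequency: ω = 2π·f = 2π·1170 = 7351 rad/s.
Step 2 — Component impedances:
  R1: Z = R = 1220 Ω
  L: Z = jωL = j·7351·0.0031 = 0 + j22.79 Ω
  C: Z = 1/(jωC) = -j/(ω·C) = 0 - j146.3 Ω
Step 3 — Parallel branch: L || C = 1/(1/L + 1/C) = 0 + j27 Ω.
Step 4 — Series with R1: Z_total = R1 + (L || C) = 1220 + j27 Ω = 1220∠1.3° Ω.

Z = 1220 + j27 Ω = 1220∠1.3° Ω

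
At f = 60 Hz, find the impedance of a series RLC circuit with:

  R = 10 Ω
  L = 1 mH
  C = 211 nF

Step 1 — Angular frequency: ω = 2π·f = 2π·60 = 377 rad/s.
Step 2 — Component impedances:
  R: Z = R = 10 Ω
  L: Z = jωL = j·377·0.001 = 0 + j0.377 Ω
  C: Z = 1/(jωC) = -j/(ω·C) = 0 - j1.257e+04 Ω
Step 3 — Series combination: Z_total = R + L + C = 10 - j1.257e+04 Ω = 1.257e+04∠-90.0° Ω.

Z = 10 - j1.257e+04 Ω = 1.257e+04∠-90.0° Ω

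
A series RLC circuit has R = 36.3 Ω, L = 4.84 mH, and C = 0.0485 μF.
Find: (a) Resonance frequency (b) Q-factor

Step 1 — Resonance condition Im(Z)=0 gives ω₀ = 1/√(LC).
Step 2 — ω₀ = 1/√(0.00484·4.85e-08) = 6.527e+04 rad/s.
Step 3 — f₀ = ω₀/(2π) = 1.039e+04 Hz.
Step 4 — Series Q: Q = ω₀L/R = 6.527e+04·0.00484/36.3 = 8.703.

(a) f₀ = 1.039e+04 Hz  (b) Q = 8.703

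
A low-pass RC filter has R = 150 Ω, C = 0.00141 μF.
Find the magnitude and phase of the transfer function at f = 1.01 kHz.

Step 1 — Angular frequency: ω = 2π·1010 = 6346 rad/s.
Step 2 — Transfer function: H(jω) = 1/(1 + jωRC).
Step 3 — Denominator: 1 + jωRC = 1 + j·6346·150·1.41e-09 = 1 + j0.001342.
Step 4 — H = 1 - j0.001342.
Step 5 — Magnitude: |H| = 1 (-0.0 dB); phase: φ = -0.1°.

|H| = 1 (-0.0 dB), φ = -0.1°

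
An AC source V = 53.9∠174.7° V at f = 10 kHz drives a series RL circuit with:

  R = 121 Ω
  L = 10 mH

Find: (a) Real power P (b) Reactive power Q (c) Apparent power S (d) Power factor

Step 1 — Angular frequency: ω = 2π·f = 2π·1e+04 = 6.283e+04 rad/s.
Step 2 — Component impedances:
  R: Z = R = 121 Ω
  L: Z = jωL = j·6.283e+04·0.01 = 0 + j628.3 Ω
Step 3 — Series combination: Z_total = R + L = 121 + j628.3 Ω = 639.9∠79.1° Ω.
Step 4 — Source phasor: V = 53.9∠174.7° V = -53.67 + j4.979 V.
Step 5 — Current: I = V / Z = -0.008221 + j0.08383 A = 0.08424∠95.6° A.
Step 6 — Complex power: S = V·I* = 0.8586 + j4.458 VA.
Step 7 — Real power: P = Re(S) = 0.8586 W.
Step 8 — Reactive power: Q = Im(S) = 4.458 VAR.
Step 9 — Apparent power: |S| = 4.54 VA.
Step 10 — Power factor: PF = P/|S| = 0.1891 (lagging).

(a) P = 0.8586 W  (b) Q = 4.458 VAR  (c) S = 4.54 VA  (d) PF = 0.1891 (lagging)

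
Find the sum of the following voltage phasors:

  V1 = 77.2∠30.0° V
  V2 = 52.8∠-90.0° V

Step 1 — Convert each phasor to rectangular form:
  V1 = 77.2·(cos(30.0°) + j·sin(30.0°)) = 66.86 + j38.6 V
  V2 = 52.8·(cos(-90.0°) + j·sin(-90.0°)) = 0 - j52.8 V
Step 2 — Sum components: V_total = 66.86 - j14.2 V.
Step 3 — Convert to polar: |V_total| = 68.35 V, ∠V_total = -12.0°.

V_total = 68.35∠-12.0° V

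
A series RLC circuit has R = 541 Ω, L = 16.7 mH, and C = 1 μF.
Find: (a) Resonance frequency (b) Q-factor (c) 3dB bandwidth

Step 1 — Resonance condition Im(Z)=0 gives ω₀ = 1/√(LC).
Step 2 — ω₀ = 1/√(0.0167·1e-06) = 7738 rad/s.
Step 3 — f₀ = ω₀/(2π) = 1232 Hz.
Step 4 — Series Q: Q = ω₀L/R = 7738·0.0167/541 = 0.2389.
Step 5 — 3dB bandwidth: Δω = ω₀/Q = 3.24e+04 rad/s; BW = Δω/(2π) = 5156 Hz.

(a) f₀ = 1232 Hz  (b) Q = 0.2389  (c) BW = 5156 Hz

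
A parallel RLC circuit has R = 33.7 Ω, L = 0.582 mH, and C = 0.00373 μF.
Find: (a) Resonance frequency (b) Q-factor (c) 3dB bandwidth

Step 1 — Resonance: ω₀ = 1/√(LC) = 1/√(0.000582·3.73e-09) = 6.787e+05 rad/s.
Step 2 — f₀ = ω₀/(2π) = 1.08e+05 Hz.
Step 3 — Parallel Q: Q = R/(ω₀L) = 33.7/(6.787e+05·0.000582) = 0.08531.
Step 4 — Bandwidth: Δω = ω₀/Q = 7.955e+06 rad/s; BW = Δω/(2π) = 1.266e+06 Hz.

(a) f₀ = 1.08e+05 Hz  (b) Q = 0.08531  (c) BW = 1.266e+06 Hz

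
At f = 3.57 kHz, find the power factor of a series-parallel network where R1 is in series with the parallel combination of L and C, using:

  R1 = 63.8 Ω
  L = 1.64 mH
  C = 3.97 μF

Step 1 — Angular frequency: ω = 2π·f = 2π·3570 = 2.243e+04 rad/s.
Step 2 — Component impedances:
  R1: Z = R = 63.8 Ω
  L: Z = jωL = j·2.243e+04·0.00164 = 0 + j36.79 Ω
  C: Z = 1/(jωC) = -j/(ω·C) = 0 - j11.23 Ω
Step 3 — Parallel branch: L || C = 1/(1/L + 1/C) = 0 - j16.16 Ω.
Step 4 — Series with R1: Z_total = R1 + (L || C) = 63.8 - j16.16 Ω = 65.82∠-14.2° Ω.
Step 5 — Power factor: PF = cos(φ) = Re(Z)/|Z| = 63.8/65.816 = 0.9694.
Step 6 — Type: Im(Z) = -16.16 ⇒ leading (phase φ = -14.2°).

PF = 0.9694 (leading, φ = -14.2°)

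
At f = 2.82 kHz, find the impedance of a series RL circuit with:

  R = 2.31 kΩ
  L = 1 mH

Step 1 — Angular frequency: ω = 2π·f = 2π·2820 = 1.772e+04 rad/s.
Step 2 — Component impedances:
  R: Z = R = 2310 Ω
  L: Z = jωL = j·1.772e+04·0.001 = 0 + j17.72 Ω
Step 3 — Series combination: Z_total = R + L = 2310 + j17.72 Ω = 2310∠0.4° Ω.

Z = 2310 + j17.72 Ω = 2310∠0.4° Ω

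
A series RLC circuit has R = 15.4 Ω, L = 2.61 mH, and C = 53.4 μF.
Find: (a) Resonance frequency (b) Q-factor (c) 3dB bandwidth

Step 1 — Resonance condition Im(Z)=0 gives ω₀ = 1/√(LC).
Step 2 — ω₀ = 1/√(0.00261·5.34e-05) = 2679 rad/s.
Step 3 — f₀ = ω₀/(2π) = 426.3 Hz.
Step 4 — Series Q: Q = ω₀L/R = 2679·0.00261/15.4 = 0.454.
Step 5 — 3dB bandwidth: Δω = ω₀/Q = 5900 rad/s; BW = Δω/(2π) = 939.1 Hz.

(a) f₀ = 426.3 Hz  (b) Q = 0.454  (c) BW = 939.1 Hz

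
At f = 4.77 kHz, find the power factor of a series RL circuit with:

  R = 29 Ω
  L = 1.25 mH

Step 1 — Angular frequency: ω = 2π·f = 2π·4770 = 2.997e+04 rad/s.
Step 2 — Component impedances:
  R: Z = R = 29 Ω
  L: Z = jωL = j·2.997e+04·0.00125 = 0 + j37.46 Ω
Step 3 — Series combination: Z_total = R + L = 29 + j37.46 Ω = 47.38∠52.3° Ω.
Step 4 — Power factor: PF = cos(φ) = Re(Z)/|Z| = 29/47.38 = 0.6121.
Step 5 — Type: Im(Z) = 37.46 ⇒ lagging (phase φ = 52.3°).

PF = 0.6121 (lagging, φ = 52.3°)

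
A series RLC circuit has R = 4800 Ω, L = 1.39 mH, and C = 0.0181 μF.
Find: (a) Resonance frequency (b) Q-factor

Step 1 — Resonance condition Im(Z)=0 gives ω₀ = 1/√(LC).
Step 2 — ω₀ = 1/√(0.00139·1.81e-08) = 1.994e+05 rad/s.
Step 3 — f₀ = ω₀/(2π) = 3.173e+04 Hz.
Step 4 — Series Q: Q = ω₀L/R = 1.994e+05·0.00139/4800 = 0.05773.

(a) f₀ = 3.173e+04 Hz  (b) Q = 0.05773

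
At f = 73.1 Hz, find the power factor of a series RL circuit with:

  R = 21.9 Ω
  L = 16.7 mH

Step 1 — Angular frequency: ω = 2π·f = 2π·73.1 = 459.3 rad/s.
Step 2 — Component impedances:
  R: Z = R = 21.9 Ω
  L: Z = jωL = j·459.3·0.0167 = 0 + j7.67 Ω
Step 3 — Series combination: Z_total = R + L = 21.9 + j7.67 Ω = 23.2∠19.3° Ω.
Step 4 — Power factor: PF = cos(φ) = Re(Z)/|Z| = 21.9/23.204 = 0.9438.
Step 5 — Type: Im(Z) = 7.67 ⇒ lagging (phase φ = 19.3°).

PF = 0.9438 (lagging, φ = 19.3°)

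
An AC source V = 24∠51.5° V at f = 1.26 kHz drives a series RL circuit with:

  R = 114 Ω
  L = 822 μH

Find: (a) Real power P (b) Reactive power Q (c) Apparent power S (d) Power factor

Step 1 — Angular frequency: ω = 2π·f = 2π·1260 = 7917 rad/s.
Step 2 — Component impedances:
  R: Z = R = 114 Ω
  L: Z = jωL = j·7917·0.000822 = 0 + j6.508 Ω
Step 3 — Series combination: Z_total = R + L = 114 + j6.508 Ω = 114.2∠3.3° Ω.
Step 4 — Source phasor: V = 24∠51.5° V = 14.94 + j18.78 V.
Step 5 — Current: I = V / Z = 0.14 + j0.1568 A = 0.2102∠48.2° A.
Step 6 — Complex power: S = V·I* = 5.036 + j0.2875 VA.
Step 7 — Real power: P = Re(S) = 5.036 W.
Step 8 — Reactive power: Q = Im(S) = 0.2875 VAR.
Step 9 — Apparent power: |S| = 5.044 VA.
Step 10 — Power factor: PF = P/|S| = 0.9984 (lagging).

(a) P = 5.036 W  (b) Q = 0.2875 VAR  (c) S = 5.044 VA  (d) PF = 0.9984 (lagging)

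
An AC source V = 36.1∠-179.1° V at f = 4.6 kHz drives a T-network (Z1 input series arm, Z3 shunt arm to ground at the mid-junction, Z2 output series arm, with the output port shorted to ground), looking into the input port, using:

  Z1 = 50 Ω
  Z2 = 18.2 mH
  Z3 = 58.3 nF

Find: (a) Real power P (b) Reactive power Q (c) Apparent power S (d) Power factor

Step 1 — Angular frequency: ω = 2π·f = 2π·4600 = 2.89e+04 rad/s.
Step 2 — Component impedances:
  Z1: Z = R = 50 Ω
  Z2: Z = jωL = j·2.89e+04·0.0182 = 0 + j526 Ω
  Z3: Z = 1/(jωC) = -j/(ω·C) = 0 - j593.5 Ω
Step 3 — With the output port shorted to ground, the output series arm Z2 runs from the junction to ground; the shunt arm Z3 also runs from the junction to ground. They appear in parallel: Z3 || Z2 = 0 + j4629 Ω.
Step 4 — Series with input arm Z1: Z_in = Z1 + (Z3 || Z2) = 50 + j4629 Ω = 4630∠89.4° Ω.
Step 5 — Source phasor: V = 36.1∠-179.1° V = -36.1 - j0.567 V.
Step 6 — Current: I = V / Z = -0.0002067 + j0.007795 A = 0.007798∠91.5° A.
Step 7 — Complex power: S = V·I* = 0.00304 + j0.2815 VA.
Step 8 — Real power: P = Re(S) = 0.00304 W.
Step 9 — Reactive power: Q = Im(S) = 0.2815 VAR.
Step 10 — Apparent power: |S| = 0.2815 VA.
Step 11 — Power factor: PF = P/|S| = 0.0108 (lagging).

(a) P = 0.00304 W  (b) Q = 0.2815 VAR  (c) S = 0.2815 VA  (d) PF = 0.0108 (lagging)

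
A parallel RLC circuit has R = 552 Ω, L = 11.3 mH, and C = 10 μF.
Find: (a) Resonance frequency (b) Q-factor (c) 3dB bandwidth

Step 1 — Resonance: ω₀ = 1/√(LC) = 1/√(0.0113·1e-05) = 2975 rad/s.
Step 2 — f₀ = ω₀/(2π) = 473.5 Hz.
Step 3 — Parallel Q: Q = R/(ω₀L) = 552/(2975·0.0113) = 16.42.
Step 4 — Bandwidth: Δω = ω₀/Q = 181.2 rad/s; BW = Δω/(2π) = 28.83 Hz.

(a) f₀ = 473.5 Hz  (b) Q = 16.42  (c) BW = 28.83 Hz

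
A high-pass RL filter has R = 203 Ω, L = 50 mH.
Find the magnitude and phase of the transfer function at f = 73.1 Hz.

Step 1 — Angular frequency: ω = 2π·73.1 = 459.3 rad/s.
Step 2 — Transfer function: H(jω) = jωL/(R + jωL).
Step 3 — Numerator jωL = j·22.97; denominator R + jωL = 203 + j22.97.
Step 4 — H = 0.01264 + j0.1117.
Step 5 — Magnitude: |H| = 0.1124 (-19.0 dB); phase: φ = 83.5°.

|H| = 0.1124 (-19.0 dB), φ = 83.5°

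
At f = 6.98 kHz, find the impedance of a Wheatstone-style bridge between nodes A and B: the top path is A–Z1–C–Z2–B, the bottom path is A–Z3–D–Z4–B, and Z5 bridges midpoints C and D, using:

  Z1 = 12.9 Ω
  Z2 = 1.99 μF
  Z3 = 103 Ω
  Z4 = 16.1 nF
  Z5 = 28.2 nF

Step 1 — Angular frequency: ω = 2π·f = 2π·6980 = 4.386e+04 rad/s.
Step 2 — Component impedances:
  Z1: Z = R = 12.9 Ω
  Z2: Z = 1/(jωC) = -j/(ω·C) = 0 - j11.46 Ω
  Z3: Z = R = 103 Ω
  Z4: Z = 1/(jωC) = -j/(ω·C) = 0 - j1416 Ω
  Z5: Z = 1/(jωC) = -j/(ω·C) = 0 - j808.6 Ω
Step 3 — Bridge requires nodal analysis (the Z5 bridge couples midpoints C and D, so the two paths cannot be reduced to a simple series/parallel combination). Setting node B to ground and injecting 1 A at node A, the 3-node admittance system at A, C, D solves to V_A = Z_AB = 12.64 - j11.63 Ω = 17.18∠-42.6° Ω.

Z = 12.64 - j11.63 Ω = 17.18∠-42.6° Ω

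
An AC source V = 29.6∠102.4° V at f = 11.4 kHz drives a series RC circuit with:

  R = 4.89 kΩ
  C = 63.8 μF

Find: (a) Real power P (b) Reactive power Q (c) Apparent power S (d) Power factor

Step 1 — Angular frequency: ω = 2π·f = 2π·1.14e+04 = 7.163e+04 rad/s.
Step 2 — Component impedances:
  R: Z = R = 4890 Ω
  C: Z = 1/(jωC) = -j/(ω·C) = 0 - j0.2188 Ω
Step 3 — Series combination: Z_total = R + C = 4890 - j0.2188 Ω = 4890∠-0.0° Ω.
Step 4 — Source phasor: V = 29.6∠102.4° V = -6.356 + j28.91 V.
Step 5 — Current: I = V / Z = -0.0013 + j0.005912 A = 0.006053∠102.4° A.
Step 6 — Complex power: S = V·I* = 0.1792 - j8.018e-06 VA.
Step 7 — Real power: P = Re(S) = 0.1792 W.
Step 8 — Reactive power: Q = Im(S) = -8.018e-06 VAR.
Step 9 — Apparent power: |S| = 0.1792 VA.
Step 10 — Power factor: PF = P/|S| = 1 (leading).

(a) P = 0.1792 W  (b) Q = -8.018e-06 VAR  (c) S = 0.1792 VA  (d) PF = 1 (leading)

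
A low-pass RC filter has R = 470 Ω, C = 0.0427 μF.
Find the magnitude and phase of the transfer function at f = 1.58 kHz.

Step 1 — Angular frequency: ω = 2π·1580 = 9927 rad/s.
Step 2 — Transfer function: H(jω) = 1/(1 + jωRC).
Step 3 — Denominator: 1 + jωRC = 1 + j·9927·470·4.27e-08 = 1 + j0.1992.
Step 4 — H = 0.9618 - j0.1916.
Step 5 — Magnitude: |H| = 0.9807 (-0.2 dB); phase: φ = -11.3°.

|H| = 0.9807 (-0.2 dB), φ = -11.3°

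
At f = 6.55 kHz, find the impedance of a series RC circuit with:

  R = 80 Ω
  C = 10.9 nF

Step 1 — Angular frequency: ω = 2π·f = 2π·6550 = 4.115e+04 rad/s.
Step 2 — Component impedances:
  R: Z = R = 80 Ω
  C: Z = 1/(jωC) = -j/(ω·C) = 0 - j2229 Ω
Step 3 — Series combination: Z_total = R + C = 80 - j2229 Ω = 2231∠-87.9° Ω.

Z = 80 - j2229 Ω = 2231∠-87.9° Ω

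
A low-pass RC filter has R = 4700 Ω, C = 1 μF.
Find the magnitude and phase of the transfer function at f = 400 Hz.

Step 1 — Angular frequency: ω = 2π·400 = 2513 rad/s.
Step 2 — Transfer function: H(jω) = 1/(1 + jωRC).
Step 3 — Denominator: 1 + jωRC = 1 + j·2513·4700·1e-06 = 1 + j11.81.
Step 4 — H = 0.007116 - j0.08405.
Step 5 — Magnitude: |H| = 0.08436 (-21.5 dB); phase: φ = -85.2°.

|H| = 0.08436 (-21.5 dB), φ = -85.2°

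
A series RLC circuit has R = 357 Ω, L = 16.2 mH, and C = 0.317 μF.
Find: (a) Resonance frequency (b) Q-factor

Step 1 — Resonance condition Im(Z)=0 gives ω₀ = 1/√(LC).
Step 2 — ω₀ = 1/√(0.0162·3.17e-07) = 1.395e+04 rad/s.
Step 3 — f₀ = ω₀/(2π) = 2221 Hz.
Step 4 — Series Q: Q = ω₀L/R = 1.395e+04·0.0162/357 = 0.6332.

(a) f₀ = 2221 Hz  (b) Q = 0.6332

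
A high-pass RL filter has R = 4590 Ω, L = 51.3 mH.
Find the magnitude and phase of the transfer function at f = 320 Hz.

Step 1 — Angular frequency: ω = 2π·320 = 2011 rad/s.
Step 2 — Transfer function: H(jω) = jωL/(R + jωL).
Step 3 — Numerator jωL = j·103.1; denominator R + jωL = 4590 + j103.1.
Step 4 — H = 0.0005047 + j0.02246.
Step 5 — Magnitude: |H| = 0.02247 (-33.0 dB); phase: φ = 88.7°.

|H| = 0.02247 (-33.0 dB), φ = 88.7°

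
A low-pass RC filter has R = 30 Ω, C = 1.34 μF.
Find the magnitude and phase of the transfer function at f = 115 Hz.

Step 1 — Angular frequency: ω = 2π·115 = 722.6 rad/s.
Step 2 — Transfer function: H(jω) = 1/(1 + jωRC).
Step 3 — Denominator: 1 + jωRC = 1 + j·722.6·30·1.34e-06 = 1 + j0.02905.
Step 4 — H = 0.9992 - j0.02902.
Step 5 — Magnitude: |H| = 0.9996 (-0.0 dB); phase: φ = -1.7°.

|H| = 0.9996 (-0.0 dB), φ = -1.7°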